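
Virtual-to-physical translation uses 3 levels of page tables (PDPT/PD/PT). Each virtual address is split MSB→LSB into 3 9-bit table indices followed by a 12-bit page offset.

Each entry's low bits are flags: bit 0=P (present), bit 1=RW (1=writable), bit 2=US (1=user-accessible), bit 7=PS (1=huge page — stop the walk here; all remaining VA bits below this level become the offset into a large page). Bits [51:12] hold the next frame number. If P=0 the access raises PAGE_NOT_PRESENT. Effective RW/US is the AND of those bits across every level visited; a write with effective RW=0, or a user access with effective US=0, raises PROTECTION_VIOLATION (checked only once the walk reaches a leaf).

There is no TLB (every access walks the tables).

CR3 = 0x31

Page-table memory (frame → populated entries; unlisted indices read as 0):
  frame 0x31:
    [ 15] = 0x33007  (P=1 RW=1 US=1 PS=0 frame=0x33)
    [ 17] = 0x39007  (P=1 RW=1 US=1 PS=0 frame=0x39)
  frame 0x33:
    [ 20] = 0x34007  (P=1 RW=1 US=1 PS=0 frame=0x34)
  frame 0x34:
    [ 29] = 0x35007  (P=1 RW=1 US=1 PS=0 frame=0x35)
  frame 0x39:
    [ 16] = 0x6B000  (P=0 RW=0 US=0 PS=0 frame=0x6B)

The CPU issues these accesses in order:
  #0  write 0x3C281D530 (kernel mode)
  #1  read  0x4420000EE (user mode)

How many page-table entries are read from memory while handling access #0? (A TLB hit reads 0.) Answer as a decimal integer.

Trace:
#0 VA=0x3C281D530 (w,kernel):
  L0: frame=0x31 idx=15 entry=0x33007 [P=1 RW=1 US=1 PS=0]
  L1: frame=0x33 idx=20 entry=0x34007 [P=1 RW=1 US=1 PS=0]
  L2: frame=0x34 idx=29 entry=0x35007 [P=1 RW=1 US=1 PS=0]
  ✓ 0x35530  — 3 lookups
#1 VA=0x4420000EE (r,user):
  L0: frame=0x31 idx=17 entry=0x39007 [P=1 RW=1 US=1 PS=0]
  L1: frame=0x39 idx=16 entry=0x6B000 [P=0 RW=0 US=0 PS=0]
  → PAGE_NOT_PRESENT  (2 entries read)

Entries read for #0: 3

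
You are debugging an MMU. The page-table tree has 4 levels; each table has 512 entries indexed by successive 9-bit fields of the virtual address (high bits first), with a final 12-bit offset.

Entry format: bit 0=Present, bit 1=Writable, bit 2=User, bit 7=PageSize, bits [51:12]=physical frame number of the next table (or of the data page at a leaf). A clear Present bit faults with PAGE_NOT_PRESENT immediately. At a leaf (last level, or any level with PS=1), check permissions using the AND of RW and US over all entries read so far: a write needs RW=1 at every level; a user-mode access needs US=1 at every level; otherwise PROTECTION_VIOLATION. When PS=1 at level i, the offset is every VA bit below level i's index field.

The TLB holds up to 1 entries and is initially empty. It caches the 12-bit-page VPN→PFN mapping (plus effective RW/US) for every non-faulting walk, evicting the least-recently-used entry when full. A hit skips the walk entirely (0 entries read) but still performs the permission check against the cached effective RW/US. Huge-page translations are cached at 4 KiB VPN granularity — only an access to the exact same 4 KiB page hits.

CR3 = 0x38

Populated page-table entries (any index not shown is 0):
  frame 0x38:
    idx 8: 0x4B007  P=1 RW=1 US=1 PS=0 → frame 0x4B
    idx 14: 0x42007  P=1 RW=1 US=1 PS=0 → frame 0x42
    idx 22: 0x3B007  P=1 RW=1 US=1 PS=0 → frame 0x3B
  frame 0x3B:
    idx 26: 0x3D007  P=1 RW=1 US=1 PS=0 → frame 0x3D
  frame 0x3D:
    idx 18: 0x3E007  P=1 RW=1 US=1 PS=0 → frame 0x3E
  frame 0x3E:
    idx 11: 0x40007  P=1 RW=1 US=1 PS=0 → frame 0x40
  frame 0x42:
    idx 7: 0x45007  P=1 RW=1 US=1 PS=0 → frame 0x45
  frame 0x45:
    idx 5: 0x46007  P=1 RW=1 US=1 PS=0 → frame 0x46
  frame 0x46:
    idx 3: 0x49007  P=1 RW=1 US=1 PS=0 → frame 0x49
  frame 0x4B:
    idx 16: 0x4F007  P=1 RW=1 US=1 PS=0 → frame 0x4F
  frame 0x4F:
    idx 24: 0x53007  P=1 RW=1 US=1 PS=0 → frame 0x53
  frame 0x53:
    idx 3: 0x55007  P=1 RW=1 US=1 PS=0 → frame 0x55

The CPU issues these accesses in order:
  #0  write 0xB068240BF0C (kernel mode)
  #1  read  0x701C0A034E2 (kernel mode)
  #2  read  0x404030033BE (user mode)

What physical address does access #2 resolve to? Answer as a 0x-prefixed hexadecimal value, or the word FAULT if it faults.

Walk each access:
#0 VA=0xB068240BF0C (w,kernel):
  lvl0: tbl 0x38, slot 22 ⇒ 0x3B007 (P1/RW1/US1/PS0)
  lvl1: tbl 0x3B, slot 26 ⇒ 0x3D007 (P1/RW1/US1/PS0)
  lvl2: tbl 0x3D, slot 18 ⇒ 0x3E007 (P1/RW1/US1/PS0)
  lvl3: tbl 0x3E, slot 11 ⇒ 0x40007 (P1/RW1/US1/PS0)
  ✓ 0x40F0C  — 4 lookups
#1 VA=0x701C0A034E2 (r,kernel):
  lvl0: tbl 0x38, slot 14 ⇒ 0x42007 (P1/RW1/US1/PS0)
  lvl1: tbl 0x42, slot 7 ⇒ 0x45007 (P1/RW1/US1/PS0)
  lvl2: tbl 0x45, slot 5 ⇒ 0x46007 (P1/RW1/US1/PS0)
  lvl3: tbl 0x46, slot 3 ⇒ 0x49007 (P1/RW1/US1/PS0)
  ✓ 0x494E2  — 4 lookups
#2 VA=0x404030033BE (r,user):
  lvl0: tbl 0x38, slot 8 ⇒ 0x4B007 (P1/RW1/US1/PS0)
  lvl1: tbl 0x4B, slot 16 ⇒ 0x4F007 (P1/RW1/US1/PS0)
  lvl2: tbl 0x4F, slot 24 ⇒ 0x53007 (P1/RW1/US1/PS0)
  lvl3: tbl 0x53, slot 3 ⇒ 0x55007 (P1/RW1/US1/PS0)
  ✓ 0x553BE  — 4 lookups

Access #2 PA: 0x553BE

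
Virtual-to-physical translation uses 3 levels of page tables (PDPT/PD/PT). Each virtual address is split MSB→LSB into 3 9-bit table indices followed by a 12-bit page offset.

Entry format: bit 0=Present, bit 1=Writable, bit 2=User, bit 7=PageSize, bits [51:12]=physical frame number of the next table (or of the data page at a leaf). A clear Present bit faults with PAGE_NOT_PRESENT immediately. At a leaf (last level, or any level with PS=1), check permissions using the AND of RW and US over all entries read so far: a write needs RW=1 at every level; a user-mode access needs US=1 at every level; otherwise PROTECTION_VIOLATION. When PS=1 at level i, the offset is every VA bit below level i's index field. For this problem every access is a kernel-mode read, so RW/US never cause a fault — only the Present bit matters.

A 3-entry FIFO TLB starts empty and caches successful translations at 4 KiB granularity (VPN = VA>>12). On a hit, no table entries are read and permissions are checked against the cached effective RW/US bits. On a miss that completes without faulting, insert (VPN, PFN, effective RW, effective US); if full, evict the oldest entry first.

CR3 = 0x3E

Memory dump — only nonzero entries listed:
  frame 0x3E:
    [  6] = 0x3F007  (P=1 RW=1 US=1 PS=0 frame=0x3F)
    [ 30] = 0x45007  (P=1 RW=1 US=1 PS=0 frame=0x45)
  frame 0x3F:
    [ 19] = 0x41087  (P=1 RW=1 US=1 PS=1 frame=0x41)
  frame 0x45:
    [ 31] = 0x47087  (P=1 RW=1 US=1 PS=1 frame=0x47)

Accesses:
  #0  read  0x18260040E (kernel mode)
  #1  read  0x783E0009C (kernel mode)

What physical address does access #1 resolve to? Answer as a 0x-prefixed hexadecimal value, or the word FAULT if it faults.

Trace:
#0 VA=0x18260040E (r,kernel):
  L0: frame=0x3E idx=6 entry=0x3F007 [P=1 RW=1 US=1 PS=0]
  L1: frame=0x3F idx=19 entry=0x41087 [P=1 RW=1 US=1 PS=1]
  ✓ 0x4140E (huge @L1)  — 2 lookups
#1 VA=0x783E0009C (r,kernel):
  L0: frame=0x3E idx=30 entry=0x45007 [P=1 RW=1 US=1 PS=0]
  L1: frame=0x45 idx=31 entry=0x47087 [P=1 RW=1 US=1 PS=1]
  ✓ 0x4709C (huge @L1)  — 2 lookups

Access #1 PA: 0x4709C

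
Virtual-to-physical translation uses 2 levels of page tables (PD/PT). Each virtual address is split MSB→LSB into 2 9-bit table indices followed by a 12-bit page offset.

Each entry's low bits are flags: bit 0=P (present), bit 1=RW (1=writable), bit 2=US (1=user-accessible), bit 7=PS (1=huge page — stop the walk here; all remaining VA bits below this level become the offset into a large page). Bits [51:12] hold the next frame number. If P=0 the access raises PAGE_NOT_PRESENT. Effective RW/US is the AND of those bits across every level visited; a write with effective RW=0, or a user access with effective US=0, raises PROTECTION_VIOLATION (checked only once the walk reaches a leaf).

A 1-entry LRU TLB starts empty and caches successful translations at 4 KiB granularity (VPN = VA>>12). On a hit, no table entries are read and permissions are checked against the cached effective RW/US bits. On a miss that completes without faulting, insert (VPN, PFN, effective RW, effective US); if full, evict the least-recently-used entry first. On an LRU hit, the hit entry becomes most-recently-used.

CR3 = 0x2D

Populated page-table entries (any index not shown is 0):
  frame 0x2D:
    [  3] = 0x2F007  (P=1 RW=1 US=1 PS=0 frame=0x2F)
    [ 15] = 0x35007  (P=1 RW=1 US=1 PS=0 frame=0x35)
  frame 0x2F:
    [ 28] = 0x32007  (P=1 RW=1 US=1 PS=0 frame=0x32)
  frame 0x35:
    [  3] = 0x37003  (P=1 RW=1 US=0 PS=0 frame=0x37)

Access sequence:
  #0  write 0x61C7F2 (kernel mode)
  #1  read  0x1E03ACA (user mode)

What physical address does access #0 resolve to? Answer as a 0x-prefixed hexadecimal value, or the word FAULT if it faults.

Per-access translation:
#0 VA=0x61C7F2 (w,kernel):
  L0 @0x2D[3] → 0x2F007  P=1,RW=1,US=1,PS=0
  L1 @0x2F[28] → 0x32007  P=1,RW=1,US=1,PS=0
  → PA=0x327F2  (2 entries read)
#1 VA=0x1E03ACA (r,user):
  L0 @0x2D[15] → 0x35007  P=1,RW=1,US=1,PS=0
  L1 @0x35[3] → 0x37003  P=1,RW=1,US=0,PS=0
  ✗ PROTECTION_VIOLATION  [2 reads]

Access #0 PA: 0x327F2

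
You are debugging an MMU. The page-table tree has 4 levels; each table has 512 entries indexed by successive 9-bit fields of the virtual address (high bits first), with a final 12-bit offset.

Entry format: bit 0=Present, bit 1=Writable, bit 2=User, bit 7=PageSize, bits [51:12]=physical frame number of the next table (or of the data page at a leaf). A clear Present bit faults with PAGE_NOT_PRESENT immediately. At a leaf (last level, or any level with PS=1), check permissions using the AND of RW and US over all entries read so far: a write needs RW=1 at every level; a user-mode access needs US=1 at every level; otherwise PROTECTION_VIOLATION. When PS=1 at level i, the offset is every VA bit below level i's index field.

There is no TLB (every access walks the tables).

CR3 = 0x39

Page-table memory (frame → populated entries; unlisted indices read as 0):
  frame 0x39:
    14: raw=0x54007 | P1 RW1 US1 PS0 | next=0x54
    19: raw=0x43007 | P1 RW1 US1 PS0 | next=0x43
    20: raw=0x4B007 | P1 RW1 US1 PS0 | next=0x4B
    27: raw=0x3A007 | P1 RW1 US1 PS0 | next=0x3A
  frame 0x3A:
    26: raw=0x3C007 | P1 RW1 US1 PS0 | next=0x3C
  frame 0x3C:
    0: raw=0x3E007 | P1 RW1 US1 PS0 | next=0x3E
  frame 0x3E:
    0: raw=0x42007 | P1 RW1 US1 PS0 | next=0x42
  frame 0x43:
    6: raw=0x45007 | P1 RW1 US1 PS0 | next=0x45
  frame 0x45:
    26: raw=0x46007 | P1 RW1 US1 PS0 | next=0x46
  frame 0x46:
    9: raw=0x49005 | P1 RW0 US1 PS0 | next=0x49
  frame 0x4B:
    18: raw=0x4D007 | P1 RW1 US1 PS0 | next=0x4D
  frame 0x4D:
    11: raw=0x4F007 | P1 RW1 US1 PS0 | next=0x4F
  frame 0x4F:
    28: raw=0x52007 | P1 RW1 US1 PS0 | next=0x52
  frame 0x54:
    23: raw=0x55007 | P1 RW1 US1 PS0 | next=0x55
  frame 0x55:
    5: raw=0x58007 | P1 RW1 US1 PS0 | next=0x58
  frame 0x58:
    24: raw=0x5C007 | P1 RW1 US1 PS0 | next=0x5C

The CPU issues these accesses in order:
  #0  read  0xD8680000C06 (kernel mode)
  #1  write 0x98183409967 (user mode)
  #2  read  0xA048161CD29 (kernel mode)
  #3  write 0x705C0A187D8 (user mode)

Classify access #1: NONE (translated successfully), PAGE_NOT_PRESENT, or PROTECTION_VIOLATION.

Per-access translation:
#0 VA=0xD8680000C06 (r,kernel):
  lvl0: tbl 0x39, slot 27 ⇒ 0x3A007 (P1/RW1/US1/PS0)
  lvl1: tbl 0x3A, slot 26 ⇒ 0x3C007 (P1/RW1/US1/PS0)
  lvl2: tbl 0x3C, slot 0 ⇒ 0x3E007 (P1/RW1/US1/PS0)
  lvl3: tbl 0x3E, slot 0 ⇒ 0x42007 (P1/RW1/US1/PS0)
  → PA=0x42C06  (4 entries read)
#1 VA=0x98183409967 (w,user):
  lvl0: tbl 0x39, slot 19 ⇒ 0x43007 (P1/RW1/US1/PS0)
  lvl1: tbl 0x43, slot 6 ⇒ 0x45007 (P1/RW1/US1/PS0)
  lvl2: tbl 0x45, slot 26 ⇒ 0x46007 (P1/RW1/US1/PS0)
  lvl3: tbl 0x46, slot 9 ⇒ 0x49005 (P1/RW0/US1/PS0)
  ⇒ fault: PROTECTION_VIOLATION  — 4 lookups
#2 VA=0xA048161CD29 (r,kernel):
  lvl0: tbl 0x39, slot 20 ⇒ 0x4B007 (P1/RW1/US1/PS0)
  lvl1: tbl 0x4B, slot 18 ⇒ 0x4D007 (P1/RW1/US1/PS0)
  lvl2: tbl 0x4D, slot 11 ⇒ 0x4F007 (P1/RW1/US1/PS0)
  lvl3: tbl 0x4F, slot 28 ⇒ 0x52007 (P1/RW1/US1/PS0)
  → PA=0x52D29  (4 entries read)
#3 VA=0x705C0A187D8 (w,user):
  lvl0: tbl 0x39, slot 14 ⇒ 0x54007 (P1/RW1/US1/PS0)
  lvl1: tbl 0x54, slot 23 ⇒ 0x55007 (P1/RW1/US1/PS0)
  lvl2: tbl 0x55, slot 5 ⇒ 0x58007 (P1/RW1/US1/PS0)
  lvl3: tbl 0x58, slot 24 ⇒ 0x5C007 (P1/RW1/US1/PS0)
  → PA=0x5C7D8  (4 entries read)

Access #1 fault: PROTECTION_VIOLATION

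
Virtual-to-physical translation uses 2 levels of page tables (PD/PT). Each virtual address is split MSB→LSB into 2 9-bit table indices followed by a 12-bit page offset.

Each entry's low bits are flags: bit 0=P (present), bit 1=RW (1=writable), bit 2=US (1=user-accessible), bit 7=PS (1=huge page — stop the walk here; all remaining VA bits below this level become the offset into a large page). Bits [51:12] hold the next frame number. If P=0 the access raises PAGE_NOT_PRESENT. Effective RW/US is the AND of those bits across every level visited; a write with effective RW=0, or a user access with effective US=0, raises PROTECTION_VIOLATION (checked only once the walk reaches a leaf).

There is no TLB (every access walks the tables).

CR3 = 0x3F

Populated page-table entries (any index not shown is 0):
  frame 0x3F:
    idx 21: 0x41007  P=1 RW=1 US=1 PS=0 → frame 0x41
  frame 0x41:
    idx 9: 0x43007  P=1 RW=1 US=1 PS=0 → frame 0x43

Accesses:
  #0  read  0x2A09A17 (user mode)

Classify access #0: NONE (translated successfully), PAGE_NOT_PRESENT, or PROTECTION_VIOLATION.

Trace:
#0 VA=0x2A09A17 (r,user):
  L0 @0x3F[21] → 0x41007  P=1,RW=1,US=1,PS=0
  L1 @0x41[9] → 0x43007  P=1,RW=1,US=1,PS=0
  ⇒ phys 0x43A17  [2 reads]

Access #0 fault: NONE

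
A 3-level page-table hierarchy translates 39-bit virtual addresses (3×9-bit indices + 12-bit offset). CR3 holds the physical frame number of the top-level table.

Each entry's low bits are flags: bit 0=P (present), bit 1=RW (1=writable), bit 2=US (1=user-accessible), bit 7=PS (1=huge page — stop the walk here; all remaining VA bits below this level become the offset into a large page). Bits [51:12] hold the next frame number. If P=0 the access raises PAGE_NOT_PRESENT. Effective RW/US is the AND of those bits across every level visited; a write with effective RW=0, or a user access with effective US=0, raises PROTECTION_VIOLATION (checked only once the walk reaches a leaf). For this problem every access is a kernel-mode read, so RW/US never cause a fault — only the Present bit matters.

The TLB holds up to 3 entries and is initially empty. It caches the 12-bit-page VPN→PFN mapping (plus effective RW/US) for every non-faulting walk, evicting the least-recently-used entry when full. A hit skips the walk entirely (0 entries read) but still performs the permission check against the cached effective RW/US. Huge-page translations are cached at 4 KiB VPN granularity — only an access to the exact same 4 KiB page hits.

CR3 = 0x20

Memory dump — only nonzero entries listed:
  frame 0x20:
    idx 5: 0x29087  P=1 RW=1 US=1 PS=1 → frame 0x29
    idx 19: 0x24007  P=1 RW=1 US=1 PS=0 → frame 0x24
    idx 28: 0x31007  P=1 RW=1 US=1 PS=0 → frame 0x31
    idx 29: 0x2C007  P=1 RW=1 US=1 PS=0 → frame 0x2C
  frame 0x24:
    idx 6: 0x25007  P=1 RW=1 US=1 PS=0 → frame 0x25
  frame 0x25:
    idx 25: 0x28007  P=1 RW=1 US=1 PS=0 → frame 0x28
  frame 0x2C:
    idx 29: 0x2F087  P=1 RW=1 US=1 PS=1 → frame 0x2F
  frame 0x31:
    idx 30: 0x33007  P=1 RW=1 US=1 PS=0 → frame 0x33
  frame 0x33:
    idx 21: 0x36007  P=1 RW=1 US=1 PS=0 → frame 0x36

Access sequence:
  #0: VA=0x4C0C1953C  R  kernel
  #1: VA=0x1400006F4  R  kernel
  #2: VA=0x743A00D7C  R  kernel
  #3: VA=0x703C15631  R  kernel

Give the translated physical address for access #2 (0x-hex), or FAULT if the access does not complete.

Trace:
#0 VA=0x4C0C1953C (r,kernel):
  L0: frame=0x20 idx=19 entry=0x24007 [P=1 RW=1 US=1 PS=0]
  L1: frame=0x24 idx=6 entry=0x25007 [P=1 RW=1 US=1 PS=0]
  L2: frame=0x25 idx=25 entry=0x28007 [P=1 RW=1 US=1 PS=0]
  ⇒ phys 0x2853C  [3 reads]
#1 VA=0x1400006F4 (r,kernel):
  L0: frame=0x20 idx=5 entry=0x29087 [P=1 RW=1 US=1 PS=1]
  ⇒ phys 0x296F4 (huge @L0)  [1 reads]
#2 VA=0x743A00D7C (r,kernel):
  L0: frame=0x20 idx=29 entry=0x2C007 [P=1 RW=1 US=1 PS=0]
  L1: frame=0x2C idx=29 entry=0x2F087 [P=1 RW=1 US=1 PS=1]
  ⇒ phys 0x2FD7C (huge @L1)  [2 reads]
#3 VA=0x703C15631 (r,kernel):
  L0: frame=0x20 idx=28 entry=0x31007 [P=1 RW=1 US=1 PS=0]
  L1: frame=0x31 idx=30 entry=0x33007 [P=1 RW=1 US=1 PS=0]
  L2: frame=0x33 idx=21 entry=0x36007 [P=1 RW=1 US=1 PS=0]
  ⇒ phys 0x36631  [3 reads]

Access #2 PA: 0x2FD7C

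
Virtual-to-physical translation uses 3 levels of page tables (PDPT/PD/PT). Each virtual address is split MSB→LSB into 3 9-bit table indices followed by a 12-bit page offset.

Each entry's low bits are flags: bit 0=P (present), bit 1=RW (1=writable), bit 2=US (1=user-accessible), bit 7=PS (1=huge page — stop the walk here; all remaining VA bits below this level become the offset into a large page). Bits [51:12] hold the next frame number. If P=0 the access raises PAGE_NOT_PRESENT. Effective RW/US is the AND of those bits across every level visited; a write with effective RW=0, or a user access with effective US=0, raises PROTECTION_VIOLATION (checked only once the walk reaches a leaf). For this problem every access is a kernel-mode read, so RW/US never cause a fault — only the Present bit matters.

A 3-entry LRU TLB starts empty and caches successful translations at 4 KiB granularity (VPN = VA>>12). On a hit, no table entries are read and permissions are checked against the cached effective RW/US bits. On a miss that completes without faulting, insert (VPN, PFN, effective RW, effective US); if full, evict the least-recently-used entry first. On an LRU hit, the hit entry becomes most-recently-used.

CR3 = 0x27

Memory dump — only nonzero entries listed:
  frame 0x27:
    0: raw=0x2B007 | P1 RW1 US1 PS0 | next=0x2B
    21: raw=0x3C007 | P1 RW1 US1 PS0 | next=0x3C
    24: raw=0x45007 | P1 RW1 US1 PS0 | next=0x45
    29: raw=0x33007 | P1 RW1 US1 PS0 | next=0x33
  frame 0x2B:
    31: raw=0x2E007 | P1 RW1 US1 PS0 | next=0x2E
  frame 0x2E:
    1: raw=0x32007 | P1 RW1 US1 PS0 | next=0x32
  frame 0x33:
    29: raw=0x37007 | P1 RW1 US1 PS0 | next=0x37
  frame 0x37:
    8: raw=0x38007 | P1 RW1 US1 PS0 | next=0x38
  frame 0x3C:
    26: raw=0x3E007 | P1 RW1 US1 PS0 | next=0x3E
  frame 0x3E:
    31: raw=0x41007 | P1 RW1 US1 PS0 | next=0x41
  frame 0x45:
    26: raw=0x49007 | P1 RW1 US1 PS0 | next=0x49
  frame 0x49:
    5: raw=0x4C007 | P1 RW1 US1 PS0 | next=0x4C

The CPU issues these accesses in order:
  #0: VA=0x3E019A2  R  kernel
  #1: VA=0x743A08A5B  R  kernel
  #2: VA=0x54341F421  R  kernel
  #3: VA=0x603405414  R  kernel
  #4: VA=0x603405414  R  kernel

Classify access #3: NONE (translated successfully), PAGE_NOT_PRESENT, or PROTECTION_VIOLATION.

Per-access translation:
#0 VA=0x3E019A2 (r,kernel):
  L0: frame=0x27 idx=0 entry=0x2B007 [P=1 RW=1 US=1 PS=0]
  L1: frame=0x2B idx=31 entry=0x2E007 [P=1 RW=1 US=1 PS=0]
  L2: frame=0x2E idx=1 entry=0x32007 [P=1 RW=1 US=1 PS=0]
  ✓ 0x329A2  — 3 lookups
#1 VA=0x743A08A5B (r,kernel):
  L0: frame=0x27 idx=29 entry=0x33007 [P=1 RW=1 US=1 PS=0]
  L1: frame=0x33 idx=29 entry=0x37007 [P=1 RW=1 US=1 PS=0]
  L2: frame=0x37 idx=8 entry=0x38007 [P=1 RW=1 US=1 PS=0]
  ✓ 0x38A5B  — 3 lookups
#2 VA=0x54341F421 (r,kernel):
  L0: frame=0x27 idx=21 entry=0x3C007 [P=1 RW=1 US=1 PS=0]
  L1: frame=0x3C idx=26 entry=0x3E007 [P=1 RW=1 US=1 PS=0]
  L2: frame=0x3E idx=31 entry=0x41007 [P=1 RW=1 US=1 PS=0]
  ✓ 0x41421  — 3 lookups
#3 VA=0x603405414 (r,kernel):
  L0: frame=0x27 idx=24 entry=0x45007 [P=1 RW=1 US=1 PS=0]
  L1: frame=0x45 idx=26 entry=0x49007 [P=1 RW=1 US=1 PS=0]
  L2: frame=0x49 idx=5 entry=0x4C007 [P=1 RW=1 US=1 PS=0]
  ✓ 0x4C414  — 3 lookups
#4 VA=0x603405414 (r,kernel):
  TLB hit vpn=0x603405 → PA=0x4C414

Access #3 fault: NONE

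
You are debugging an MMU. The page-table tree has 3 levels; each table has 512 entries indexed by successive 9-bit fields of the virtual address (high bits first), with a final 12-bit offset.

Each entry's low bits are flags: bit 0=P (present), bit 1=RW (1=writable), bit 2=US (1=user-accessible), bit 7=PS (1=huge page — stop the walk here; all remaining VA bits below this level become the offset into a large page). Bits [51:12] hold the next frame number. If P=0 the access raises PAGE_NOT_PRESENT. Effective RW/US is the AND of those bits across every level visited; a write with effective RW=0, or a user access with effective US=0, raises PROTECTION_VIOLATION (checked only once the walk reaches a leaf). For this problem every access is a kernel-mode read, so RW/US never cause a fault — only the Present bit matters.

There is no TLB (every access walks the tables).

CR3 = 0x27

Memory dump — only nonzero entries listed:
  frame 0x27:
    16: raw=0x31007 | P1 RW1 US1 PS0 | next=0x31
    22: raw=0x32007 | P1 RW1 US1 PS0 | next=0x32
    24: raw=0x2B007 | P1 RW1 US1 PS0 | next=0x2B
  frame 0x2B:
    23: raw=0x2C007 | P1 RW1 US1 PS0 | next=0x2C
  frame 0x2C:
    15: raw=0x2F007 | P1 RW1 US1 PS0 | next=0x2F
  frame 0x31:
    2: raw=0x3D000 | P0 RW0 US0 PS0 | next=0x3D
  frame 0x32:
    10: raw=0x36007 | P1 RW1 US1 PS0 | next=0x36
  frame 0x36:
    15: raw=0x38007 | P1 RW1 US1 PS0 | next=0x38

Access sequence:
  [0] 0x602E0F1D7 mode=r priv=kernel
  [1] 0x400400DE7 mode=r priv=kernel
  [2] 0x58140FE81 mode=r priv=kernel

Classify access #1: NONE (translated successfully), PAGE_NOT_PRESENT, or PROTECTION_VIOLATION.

Walk each access:
#0 VA=0x602E0F1D7 (r,kernel):
  L0: frame=0x27 idx=24 entry=0x2B007 [P=1 RW=1 US=1 PS=0]
  L1: frame=0x2B idx=23 entry=0x2C007 [P=1 RW=1 US=1 PS=0]
  L2: frame=0x2C idx=15 entry=0x2F007 [P=1 RW=1 US=1 PS=0]
  ⇒ phys 0x2F1D7  [3 reads]
#1 VA=0x400400DE7 (r,kernel):
  L0: frame=0x27 idx=16 entry=0x31007 [P=1 RW=1 US=1 PS=0]
  L1: frame=0x31 idx=2 entry=0x3D000 [P=0 RW=0 US=0 PS=0]
  ⇒ fault: PAGE_NOT_PRESENT  — 2 lookups
#2 VA=0x58140FE81 (r,kernel):
  L0: frame=0x27 idx=22 entry=0x32007 [P=1 RW=1 US=1 PS=0]
  L1: frame=0x32 idx=10 entry=0x36007 [P=1 RW=1 US=1 PS=0]
  L2: frame=0x36 idx=15 entry=0x38007 [P=1 RW=1 US=1 PS=0]
  ⇒ phys 0x38E81  [3 reads]

Access #1 fault: PAGE_NOT_PRESENT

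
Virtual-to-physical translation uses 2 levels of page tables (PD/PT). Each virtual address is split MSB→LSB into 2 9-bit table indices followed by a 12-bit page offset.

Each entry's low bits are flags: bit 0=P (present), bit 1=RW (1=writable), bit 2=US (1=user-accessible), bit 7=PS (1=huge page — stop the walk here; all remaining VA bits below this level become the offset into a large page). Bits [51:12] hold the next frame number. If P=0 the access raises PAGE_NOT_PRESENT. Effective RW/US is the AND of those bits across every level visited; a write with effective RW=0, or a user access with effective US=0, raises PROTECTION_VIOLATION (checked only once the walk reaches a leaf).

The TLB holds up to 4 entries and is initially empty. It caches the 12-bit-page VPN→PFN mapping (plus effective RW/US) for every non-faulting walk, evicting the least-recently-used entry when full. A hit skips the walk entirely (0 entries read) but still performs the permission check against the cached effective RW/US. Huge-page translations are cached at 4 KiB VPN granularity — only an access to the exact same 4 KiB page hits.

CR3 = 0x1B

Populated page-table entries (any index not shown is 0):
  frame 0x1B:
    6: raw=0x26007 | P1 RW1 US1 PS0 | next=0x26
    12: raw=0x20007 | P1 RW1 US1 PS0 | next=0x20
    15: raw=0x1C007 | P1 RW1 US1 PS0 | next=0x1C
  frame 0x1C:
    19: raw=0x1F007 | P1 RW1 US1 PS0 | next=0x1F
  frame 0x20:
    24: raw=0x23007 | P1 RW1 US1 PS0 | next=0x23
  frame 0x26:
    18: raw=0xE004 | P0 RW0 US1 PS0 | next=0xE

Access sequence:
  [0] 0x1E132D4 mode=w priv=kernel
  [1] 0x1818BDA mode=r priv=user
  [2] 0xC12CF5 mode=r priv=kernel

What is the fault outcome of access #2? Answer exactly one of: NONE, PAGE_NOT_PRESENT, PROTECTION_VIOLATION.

Walk each access:
#0 VA=0x1E132D4 (w,kernel):
  [0] read 0x1B idx=15: raw=0x1C007 flags P=1 W=1 U=1 S=0
  [1] read 0x1C idx=19: raw=0x1F007 flags P=1 W=1 U=1 S=0
  → PA=0x1F2D4  (2 entries read)
#1 VA=0x1818BDA (r,user):
  [0] read 0x1B idx=12: raw=0x20007 flags P=1 W=1 U=1 S=0
  [1] read 0x20 idx=24: raw=0x23007 flags P=1 W=1 U=1 S=0
  → PA=0x23BDA  (2 entries read)
#2 VA=0xC12CF5 (r,kernel):
  [0] read 0x1B idx=6: raw=0x26007 flags P=1 W=1 U=1 S=0
  [1] read 0x26 idx=18: raw=0xE004 flags P=0 W=0 U=1 S=0
  ✗ PAGE_NOT_PRESENT  [2 reads]

Access #2 fault: PAGE_NOT_PRESENT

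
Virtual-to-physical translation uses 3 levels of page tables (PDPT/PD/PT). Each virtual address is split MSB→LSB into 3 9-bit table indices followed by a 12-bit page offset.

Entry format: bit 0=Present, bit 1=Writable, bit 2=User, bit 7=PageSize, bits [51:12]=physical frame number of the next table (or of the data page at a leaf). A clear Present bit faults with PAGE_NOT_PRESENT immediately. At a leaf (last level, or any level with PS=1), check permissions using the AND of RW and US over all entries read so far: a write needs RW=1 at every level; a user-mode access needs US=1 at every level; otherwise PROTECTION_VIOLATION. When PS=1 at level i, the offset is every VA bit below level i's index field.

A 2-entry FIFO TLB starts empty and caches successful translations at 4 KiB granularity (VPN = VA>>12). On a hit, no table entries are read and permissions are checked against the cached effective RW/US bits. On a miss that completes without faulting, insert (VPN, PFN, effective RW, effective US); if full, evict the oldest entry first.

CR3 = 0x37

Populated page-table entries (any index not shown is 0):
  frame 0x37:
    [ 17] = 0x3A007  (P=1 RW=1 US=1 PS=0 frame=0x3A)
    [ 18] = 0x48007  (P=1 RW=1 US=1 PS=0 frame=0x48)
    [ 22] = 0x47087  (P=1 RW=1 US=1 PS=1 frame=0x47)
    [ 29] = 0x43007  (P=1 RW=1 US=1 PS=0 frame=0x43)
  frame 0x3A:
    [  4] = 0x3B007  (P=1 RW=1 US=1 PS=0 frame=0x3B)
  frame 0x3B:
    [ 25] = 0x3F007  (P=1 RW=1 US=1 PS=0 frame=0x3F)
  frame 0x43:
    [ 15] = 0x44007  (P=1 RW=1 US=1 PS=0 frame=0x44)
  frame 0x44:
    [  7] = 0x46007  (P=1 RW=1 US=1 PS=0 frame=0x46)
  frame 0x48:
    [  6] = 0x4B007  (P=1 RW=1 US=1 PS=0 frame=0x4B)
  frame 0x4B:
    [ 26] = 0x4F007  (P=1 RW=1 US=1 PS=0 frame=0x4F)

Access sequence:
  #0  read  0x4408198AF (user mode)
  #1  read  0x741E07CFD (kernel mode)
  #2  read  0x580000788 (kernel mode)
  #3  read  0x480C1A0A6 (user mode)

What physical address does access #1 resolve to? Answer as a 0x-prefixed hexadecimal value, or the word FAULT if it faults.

Walk each access:
#0 VA=0x4408198AF (r,user):
  lvl0: tbl 0x37, slot 17 ⇒ 0x3A007 (P1/RW1/US1/PS0)
  lvl1: tbl 0x3A, slot 4 ⇒ 0x3B007 (P1/RW1/US1/PS0)
  lvl2: tbl 0x3B, slot 25 ⇒ 0x3F007 (P1/RW1/US1/PS0)
  → PA=0x3F8AF  (3 entries read)
#1 VA=0x741E07CFD (r,kernel):
  lvl0: tbl 0x37, slot 29 ⇒ 0x43007 (P1/RW1/US1/PS0)
  lvl1: tbl 0x43, slot 15 ⇒ 0x44007 (P1/RW1/US1/PS0)
  lvl2: tbl 0x44, slot 7 ⇒ 0x46007 (P1/RW1/US1/PS0)
  → PA=0x46CFD  (3 entries read)
#2 VA=0x580000788 (r,kernel):
  lvl0: tbl 0x37, slot 22 ⇒ 0x47087 (P1/RW1/US1/PS1)
  → PA=0x47788 (huge @L0)  (1 entries read)
#3 VA=0x480C1A0A6 (r,user):
  lvl0: tbl 0x37, slot 18 ⇒ 0x48007 (P1/RW1/US1/PS0)
  lvl1: tbl 0x48, slot 6 ⇒ 0x4B007 (P1/RW1/US1/PS0)
  lvl2: tbl 0x4B, slot 26 ⇒ 0x4F007 (P1/RW1/US1/PS0)
  → PA=0x4F0A6  (3 entries read)

Access #1 PA: 0x46CFD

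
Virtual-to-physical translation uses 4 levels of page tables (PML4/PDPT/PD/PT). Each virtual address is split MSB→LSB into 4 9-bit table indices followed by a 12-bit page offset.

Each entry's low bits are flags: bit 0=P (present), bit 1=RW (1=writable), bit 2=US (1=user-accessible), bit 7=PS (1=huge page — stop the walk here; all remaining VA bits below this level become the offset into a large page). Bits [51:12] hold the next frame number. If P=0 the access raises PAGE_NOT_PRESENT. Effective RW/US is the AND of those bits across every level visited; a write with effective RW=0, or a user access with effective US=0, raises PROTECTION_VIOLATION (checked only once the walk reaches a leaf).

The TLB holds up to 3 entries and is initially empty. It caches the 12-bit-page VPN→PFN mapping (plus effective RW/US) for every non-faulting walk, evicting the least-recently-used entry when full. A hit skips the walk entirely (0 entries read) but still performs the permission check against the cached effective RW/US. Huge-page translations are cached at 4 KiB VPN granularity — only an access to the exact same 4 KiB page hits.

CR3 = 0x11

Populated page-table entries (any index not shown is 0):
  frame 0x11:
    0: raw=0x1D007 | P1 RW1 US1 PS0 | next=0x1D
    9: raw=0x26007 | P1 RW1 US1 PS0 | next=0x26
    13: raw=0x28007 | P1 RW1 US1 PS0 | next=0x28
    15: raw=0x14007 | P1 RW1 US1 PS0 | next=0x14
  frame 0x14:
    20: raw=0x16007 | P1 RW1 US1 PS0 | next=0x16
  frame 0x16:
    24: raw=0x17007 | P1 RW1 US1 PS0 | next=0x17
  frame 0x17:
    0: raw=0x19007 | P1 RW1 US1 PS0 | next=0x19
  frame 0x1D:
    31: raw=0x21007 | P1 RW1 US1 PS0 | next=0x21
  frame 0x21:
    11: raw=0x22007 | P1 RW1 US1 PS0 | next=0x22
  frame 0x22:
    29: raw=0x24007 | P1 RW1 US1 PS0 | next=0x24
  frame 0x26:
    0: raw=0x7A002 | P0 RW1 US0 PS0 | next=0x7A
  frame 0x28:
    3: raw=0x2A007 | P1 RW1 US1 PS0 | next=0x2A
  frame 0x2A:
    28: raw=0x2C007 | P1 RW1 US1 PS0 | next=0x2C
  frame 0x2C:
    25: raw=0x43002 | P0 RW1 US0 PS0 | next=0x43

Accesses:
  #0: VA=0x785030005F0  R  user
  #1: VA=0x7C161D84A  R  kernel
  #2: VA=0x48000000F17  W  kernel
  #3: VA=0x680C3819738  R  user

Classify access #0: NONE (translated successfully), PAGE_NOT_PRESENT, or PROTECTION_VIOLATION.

Walk each access:
#0 VA=0x785030005F0 (r,user):
  L0 @0x11[15] → 0x14007  P=1,RW=1,US=1,PS=0
  L1 @0x14[20] → 0x16007  P=1,RW=1,US=1,PS=0
  L2 @0x16[24] → 0x17007  P=1,RW=1,US=1,PS=0
  L3 @0x17[0] → 0x19007  P=1,RW=1,US=1,PS=0
  ✓ 0x195F0  — 4 lookups
#1 VA=0x7C161D84A (r,kernel):
  L0 @0x11[0] → 0x1D007  P=1,RW=1,US=1,PS=0
  L1 @0x1D[31] → 0x21007  P=1,RW=1,US=1,PS=0
  L2 @0x21[11] → 0x22007  P=1,RW=1,US=1,PS=0
  L3 @0x22[29] → 0x24007  P=1,RW=1,US=1,PS=0
  ✓ 0x2484A  — 4 lookups
#2 VA=0x48000000F17 (w,kernel):
  L0 @0x11[9] → 0x26007  P=1,RW=1,US=1,PS=0
  L1 @0x26[0] → 0x7A002  P=0,RW=1,US=0,PS=0
  ✗ PAGE_NOT_PRESENT  [2 reads]
#3 VA=0x680C3819738 (r,user):
  L0 @0x11[13] → 0x28007  P=1,RW=1,US=1,PS=0
  L1 @0x28[3] → 0x2A007  P=1,RW=1,US=1,PS=0
  L2 @0x2A[28] → 0x2C007  P=1,RW=1,US=1,PS=0
  L3 @0x2C[25] → 0x43002  P=0,RW=1,US=0,PS=0
  ✗ PAGE_NOT_PRESENT  [4 reads]

Access #0 fault: NONE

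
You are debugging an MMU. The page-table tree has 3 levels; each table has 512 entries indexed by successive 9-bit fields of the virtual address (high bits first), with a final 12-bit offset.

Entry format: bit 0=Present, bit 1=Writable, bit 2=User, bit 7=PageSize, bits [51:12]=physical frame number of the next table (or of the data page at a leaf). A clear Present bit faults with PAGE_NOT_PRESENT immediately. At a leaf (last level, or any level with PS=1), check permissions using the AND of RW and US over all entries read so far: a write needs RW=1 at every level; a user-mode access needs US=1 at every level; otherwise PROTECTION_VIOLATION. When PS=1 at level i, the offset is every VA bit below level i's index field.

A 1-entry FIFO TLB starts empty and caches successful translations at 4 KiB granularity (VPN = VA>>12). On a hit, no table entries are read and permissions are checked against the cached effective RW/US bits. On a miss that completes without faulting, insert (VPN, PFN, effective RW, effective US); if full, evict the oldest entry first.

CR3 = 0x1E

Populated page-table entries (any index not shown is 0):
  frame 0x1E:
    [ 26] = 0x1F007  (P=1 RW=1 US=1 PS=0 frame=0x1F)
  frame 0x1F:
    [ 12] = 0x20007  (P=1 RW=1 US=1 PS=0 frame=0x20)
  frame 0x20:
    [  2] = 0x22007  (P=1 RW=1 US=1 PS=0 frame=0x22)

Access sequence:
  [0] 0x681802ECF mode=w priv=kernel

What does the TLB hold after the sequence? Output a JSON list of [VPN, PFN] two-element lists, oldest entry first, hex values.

Per-access translation:
#0 VA=0x681802ECF (w,kernel):
  L0: frame=0x1E idx=26 entry=0x1F007 [P=1 RW=1 US=1 PS=0]
  L1: frame=0x1F idx=12 entry=0x20007 [P=1 RW=1 US=1 PS=0]
  L2: frame=0x20 idx=2 entry=0x22007 [P=1 RW=1 US=1 PS=0]
  ✓ 0x22ECF  — 3 lookups

TLB: [["0x681802", "0x22"]]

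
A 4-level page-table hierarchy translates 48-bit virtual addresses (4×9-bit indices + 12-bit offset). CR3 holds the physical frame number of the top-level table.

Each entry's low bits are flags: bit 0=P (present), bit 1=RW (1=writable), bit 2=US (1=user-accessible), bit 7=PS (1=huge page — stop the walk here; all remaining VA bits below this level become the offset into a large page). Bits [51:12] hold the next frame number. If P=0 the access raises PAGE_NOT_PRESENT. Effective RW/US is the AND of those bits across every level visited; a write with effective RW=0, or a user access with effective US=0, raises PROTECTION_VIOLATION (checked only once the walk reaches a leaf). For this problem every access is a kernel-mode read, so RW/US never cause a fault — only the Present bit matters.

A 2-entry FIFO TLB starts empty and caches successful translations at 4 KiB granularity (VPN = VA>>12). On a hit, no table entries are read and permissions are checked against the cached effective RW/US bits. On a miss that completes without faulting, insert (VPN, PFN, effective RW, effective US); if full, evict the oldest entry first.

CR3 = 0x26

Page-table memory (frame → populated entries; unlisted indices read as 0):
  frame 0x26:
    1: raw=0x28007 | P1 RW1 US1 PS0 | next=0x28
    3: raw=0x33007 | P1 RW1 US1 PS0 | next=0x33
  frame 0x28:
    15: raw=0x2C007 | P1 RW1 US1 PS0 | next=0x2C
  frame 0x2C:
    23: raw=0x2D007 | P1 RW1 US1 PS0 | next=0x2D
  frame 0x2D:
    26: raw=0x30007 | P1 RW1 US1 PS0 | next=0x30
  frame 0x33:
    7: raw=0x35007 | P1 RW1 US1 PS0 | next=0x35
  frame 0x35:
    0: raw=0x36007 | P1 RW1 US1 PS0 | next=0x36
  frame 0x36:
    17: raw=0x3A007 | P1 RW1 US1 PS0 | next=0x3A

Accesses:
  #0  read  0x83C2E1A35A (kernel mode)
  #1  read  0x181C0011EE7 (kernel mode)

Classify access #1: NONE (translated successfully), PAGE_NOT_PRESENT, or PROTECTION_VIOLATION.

Trace:
#0 VA=0x83C2E1A35A (r,kernel):
  L0 @0x26[1] → 0x28007  P=1,RW=1,US=1,PS=0
  L1 @0x28[15] → 0x2C007  P=1,RW=1,US=1,PS=0
  L2 @0x2C[23] → 0x2D007  P=1,RW=1,US=1,PS=0
  L3 @0x2D[26] → 0x30007  P=1,RW=1,US=1,PS=0
  → PA=0x3035A  (4 entries read)
#1 VA=0x181C0011EE7 (r,kernel):
  L0 @0x26[3] → 0x33007  P=1,RW=1,US=1,PS=0
  L1 @0x33[7] → 0x35007  P=1,RW=1,US=1,PS=0
  L2 @0x35[0] → 0x36007  P=1,RW=1,US=1,PS=0
  L3 @0x36[17] → 0x3A007  P=1,RW=1,US=1,PS=0
  → PA=0x3AEE7  (4 entries read)

Access #1 fault: NONE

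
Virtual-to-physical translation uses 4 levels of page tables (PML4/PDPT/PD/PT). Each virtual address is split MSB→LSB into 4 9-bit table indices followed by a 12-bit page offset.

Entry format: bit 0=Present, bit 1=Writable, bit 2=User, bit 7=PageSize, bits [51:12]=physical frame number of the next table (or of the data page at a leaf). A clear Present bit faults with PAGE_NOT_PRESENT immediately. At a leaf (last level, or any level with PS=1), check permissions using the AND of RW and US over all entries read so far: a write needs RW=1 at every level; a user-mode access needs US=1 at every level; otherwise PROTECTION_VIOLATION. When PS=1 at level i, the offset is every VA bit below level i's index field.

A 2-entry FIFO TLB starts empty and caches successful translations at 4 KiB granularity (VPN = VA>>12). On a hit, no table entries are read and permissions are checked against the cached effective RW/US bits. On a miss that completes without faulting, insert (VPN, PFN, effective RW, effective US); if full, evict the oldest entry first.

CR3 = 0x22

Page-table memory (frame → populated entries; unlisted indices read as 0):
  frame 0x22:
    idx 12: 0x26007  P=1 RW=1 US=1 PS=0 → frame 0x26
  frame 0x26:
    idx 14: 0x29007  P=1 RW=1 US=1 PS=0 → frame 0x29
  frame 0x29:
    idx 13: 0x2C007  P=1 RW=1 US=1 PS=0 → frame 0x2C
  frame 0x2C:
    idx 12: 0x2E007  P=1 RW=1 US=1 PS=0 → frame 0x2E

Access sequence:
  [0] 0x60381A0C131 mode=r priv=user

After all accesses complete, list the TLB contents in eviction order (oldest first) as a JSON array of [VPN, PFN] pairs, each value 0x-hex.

Per-access translation:
#0 VA=0x60381A0C131 (r,user):
  L0: frame=0x22 idx=12 entry=0x26007 [P=1 RW=1 US=1 PS=0]
  L1: frame=0x26 idx=14 entry=0x29007 [P=1 RW=1 US=1 PS=0]
  L2: frame=0x29 idx=13 entry=0x2C007 [P=1 RW=1 US=1 PS=0]
  L3: frame=0x2C idx=12 entry=0x2E007 [P=1 RW=1 US=1 PS=0]
  → PA=0x2E131  (4 entries read)

TLB: [["0x60381A0C", "0x2E"]]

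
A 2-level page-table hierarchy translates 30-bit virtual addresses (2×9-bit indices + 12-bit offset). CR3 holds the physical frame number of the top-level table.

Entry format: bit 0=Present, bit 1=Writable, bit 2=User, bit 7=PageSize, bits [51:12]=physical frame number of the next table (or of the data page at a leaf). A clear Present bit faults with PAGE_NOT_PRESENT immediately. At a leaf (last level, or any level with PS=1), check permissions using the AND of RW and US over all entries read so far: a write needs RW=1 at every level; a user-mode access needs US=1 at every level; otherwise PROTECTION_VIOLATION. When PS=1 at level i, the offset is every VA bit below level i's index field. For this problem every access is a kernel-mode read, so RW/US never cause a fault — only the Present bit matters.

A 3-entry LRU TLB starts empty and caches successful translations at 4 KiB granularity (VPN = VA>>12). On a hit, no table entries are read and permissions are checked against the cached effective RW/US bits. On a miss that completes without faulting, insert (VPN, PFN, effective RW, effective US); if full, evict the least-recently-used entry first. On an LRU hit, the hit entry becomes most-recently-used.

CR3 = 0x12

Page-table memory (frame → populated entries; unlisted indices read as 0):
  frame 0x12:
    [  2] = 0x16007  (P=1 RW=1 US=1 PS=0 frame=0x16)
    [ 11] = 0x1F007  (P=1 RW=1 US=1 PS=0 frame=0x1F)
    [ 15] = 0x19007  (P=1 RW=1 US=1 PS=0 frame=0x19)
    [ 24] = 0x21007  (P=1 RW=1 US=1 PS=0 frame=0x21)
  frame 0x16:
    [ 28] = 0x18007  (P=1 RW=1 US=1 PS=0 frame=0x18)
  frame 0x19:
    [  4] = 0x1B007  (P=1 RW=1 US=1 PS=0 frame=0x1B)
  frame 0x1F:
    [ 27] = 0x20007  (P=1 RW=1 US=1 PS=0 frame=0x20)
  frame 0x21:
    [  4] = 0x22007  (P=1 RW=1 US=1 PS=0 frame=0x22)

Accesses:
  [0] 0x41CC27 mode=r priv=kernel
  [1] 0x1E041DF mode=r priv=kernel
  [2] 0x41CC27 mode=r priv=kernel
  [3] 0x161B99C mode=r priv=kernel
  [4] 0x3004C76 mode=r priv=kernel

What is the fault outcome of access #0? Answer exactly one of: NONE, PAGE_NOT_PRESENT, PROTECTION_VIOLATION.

Walk each access:
#0 VA=0x41CC27 (r,kernel):
  lvl0: tbl 0x12, slot 2 ⇒ 0x16007 (P1/RW1/US1/PS0)
  lvl1: tbl 0x16, slot 28 ⇒ 0x18007 (P1/RW1/US1/PS0)
  ✓ 0x18C27  — 2 lookups
#1 VA=0x1E041DF (r,kernel):
  lvl0: tbl 0x12, slot 15 ⇒ 0x19007 (P1/RW1/US1/PS0)
  lvl1: tbl 0x19, slot 4 ⇒ 0x1B007 (P1/RW1/US1/PS0)
  ✓ 0x1B1DF  — 2 lookups
#2 VA=0x41CC27 (r,kernel):
  TLB hit vpn=0x41C → PA=0x18C27
#3 VA=0x161B99C (r,kernel):
  lvl0: tbl 0x12, slot 11 ⇒ 0x1F007 (P1/RW1/US1/PS0)
  lvl1: tbl 0x1F, slot 27 ⇒ 0x20007 (P1/RW1/US1/PS0)
  ✓ 0x2099C  — 2 lookups
#4 VA=0x3004C76 (r,kernel):
  lvl0: tbl 0x12, slot 24 ⇒ 0x21007 (P1/RW1/US1/PS0)
  lvl1: tbl 0x21, slot 4 ⇒ 0x22007 (P1/RW1/US1/PS0)
  ✓ 0x22C76  — 2 lookups

Access #0 fault: NONE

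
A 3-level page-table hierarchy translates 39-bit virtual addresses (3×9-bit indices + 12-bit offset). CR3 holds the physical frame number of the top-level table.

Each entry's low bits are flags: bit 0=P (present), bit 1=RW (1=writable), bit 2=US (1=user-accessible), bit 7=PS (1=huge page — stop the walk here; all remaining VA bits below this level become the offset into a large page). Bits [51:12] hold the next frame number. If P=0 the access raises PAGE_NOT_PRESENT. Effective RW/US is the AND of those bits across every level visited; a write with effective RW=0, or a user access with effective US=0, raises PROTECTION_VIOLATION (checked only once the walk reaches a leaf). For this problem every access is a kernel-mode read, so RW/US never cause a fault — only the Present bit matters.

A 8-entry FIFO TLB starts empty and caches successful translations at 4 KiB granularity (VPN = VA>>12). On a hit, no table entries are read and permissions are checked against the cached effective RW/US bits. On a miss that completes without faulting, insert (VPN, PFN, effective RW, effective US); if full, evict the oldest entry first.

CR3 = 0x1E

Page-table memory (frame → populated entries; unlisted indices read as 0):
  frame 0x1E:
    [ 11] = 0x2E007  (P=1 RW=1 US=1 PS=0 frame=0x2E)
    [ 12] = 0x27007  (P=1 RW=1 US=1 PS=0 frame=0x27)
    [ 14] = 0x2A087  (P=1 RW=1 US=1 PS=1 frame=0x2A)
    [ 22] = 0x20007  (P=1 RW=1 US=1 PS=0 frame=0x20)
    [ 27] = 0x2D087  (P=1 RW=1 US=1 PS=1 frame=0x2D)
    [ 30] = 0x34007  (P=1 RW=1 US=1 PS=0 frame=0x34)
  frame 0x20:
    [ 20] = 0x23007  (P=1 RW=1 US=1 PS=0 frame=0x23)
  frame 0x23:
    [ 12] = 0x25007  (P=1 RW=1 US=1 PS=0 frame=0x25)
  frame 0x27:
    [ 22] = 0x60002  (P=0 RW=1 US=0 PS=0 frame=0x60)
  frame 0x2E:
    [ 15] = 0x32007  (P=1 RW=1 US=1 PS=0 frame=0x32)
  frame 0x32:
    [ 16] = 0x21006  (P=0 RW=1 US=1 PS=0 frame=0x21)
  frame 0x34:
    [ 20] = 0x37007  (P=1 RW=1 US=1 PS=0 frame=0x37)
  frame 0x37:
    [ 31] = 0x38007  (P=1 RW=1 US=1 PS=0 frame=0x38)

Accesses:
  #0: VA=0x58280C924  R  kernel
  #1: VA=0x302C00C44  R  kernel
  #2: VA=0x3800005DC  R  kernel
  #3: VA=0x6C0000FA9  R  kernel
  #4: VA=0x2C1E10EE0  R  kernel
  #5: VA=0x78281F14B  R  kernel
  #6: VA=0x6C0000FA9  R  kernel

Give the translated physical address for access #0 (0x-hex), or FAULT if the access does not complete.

Per-access translation:
#0 VA=0x58280C924 (r,kernel):
  [0] read 0x1E idx=22: raw=0x20007 flags P=1 W=1 U=1 S=0
  [1] read 0x20 idx=20: raw=0x23007 flags P=1 W=1 U=1 S=0
  [2] read 0x23 idx=12: raw=0x25007 flags P=1 W=1 U=1 S=0
  ✓ 0x25924  — 3 lookups
#1 VA=0x302C00C44 (r,kernel):
  [0] read 0x1E idx=12: raw=0x27007 flags P=1 W=1 U=1 S=0
  [1] read 0x27 idx=22: raw=0x60002 flags P=0 W=1 U=0 S=0
  → PAGE_NOT_PRESENT  (2 entries read)
#2 VA=0x3800005DC (r,kernel):
  [0] read 0x1E idx=14: raw=0x2A087 flags P=1 W=1 U=1 S=1
  ✓ 0x2A5DC (huge @L0)  — 1 lookups
#3 VA=0x6C0000FA9 (r,kernel):
  [0] read 0x1E idx=27: raw=0x2D087 flags P=1 W=1 U=1 S=1
  ✓ 0x2DFA9 (huge @L0)  — 1 lookups
#4 VA=0x2C1E10EE0 (r,kernel):
  [0] read 0x1E idx=11: raw=0x2E007 flags P=1 W=1 U=1 S=0
  [1] read 0x2E idx=15: raw=0x32007 flags P=1 W=1 U=1 S=0
  [2] read 0x32 idx=16: raw=0x21006 flags P=0 W=1 U=1 S=0
  → PAGE_NOT_PRESENT  (3 entries read)
#5 VA=0x78281F14B (r,kernel):
  [0] read 0x1E idx=30: raw=0x34007 flags P=1 W=1 U=1 S=0
  [1] read 0x34 idx=20: raw=0x37007 flags P=1 W=1 U=1 S=0
  [2] read 0x37 idx=31: raw=0x38007 flags P=1 W=1 U=1 S=0
  ✓ 0x3814B  — 3 lookups
#6 VA=0x6C0000FA9 (r,kernel):
  TLB hit vpn=0x6C0000 → PA=0x2DFA9

Access #0 PA: 0x25924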